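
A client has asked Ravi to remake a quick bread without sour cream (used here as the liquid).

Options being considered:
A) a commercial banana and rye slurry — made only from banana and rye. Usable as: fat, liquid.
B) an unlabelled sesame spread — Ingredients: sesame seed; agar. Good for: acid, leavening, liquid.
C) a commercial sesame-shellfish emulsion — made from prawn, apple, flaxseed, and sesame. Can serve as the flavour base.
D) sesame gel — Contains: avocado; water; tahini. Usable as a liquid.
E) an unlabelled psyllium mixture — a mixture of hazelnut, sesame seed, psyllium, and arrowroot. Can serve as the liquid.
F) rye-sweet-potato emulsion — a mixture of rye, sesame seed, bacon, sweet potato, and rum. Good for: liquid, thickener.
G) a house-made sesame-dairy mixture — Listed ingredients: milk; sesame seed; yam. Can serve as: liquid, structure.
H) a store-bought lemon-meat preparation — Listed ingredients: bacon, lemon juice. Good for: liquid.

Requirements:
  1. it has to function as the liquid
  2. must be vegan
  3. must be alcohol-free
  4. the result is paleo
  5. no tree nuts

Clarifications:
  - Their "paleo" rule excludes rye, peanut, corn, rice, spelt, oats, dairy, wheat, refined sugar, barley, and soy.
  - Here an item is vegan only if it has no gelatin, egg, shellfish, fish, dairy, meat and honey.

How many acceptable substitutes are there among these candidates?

A: has rye, so not paleo — reject
B: vegan, no alcohol — keep
C: not usable as a liquid; has prawn, so not vegan — out
D: nothing on the exclusion list — valid
E: has hazelnut, so not tree-nut-free — no
F: has rye, so not paleo; has bacon, so not vegan (and 1 more) — reject
G: has milk, so not paleo; has milk, so not vegan — out
H: has bacon, so not vegan — reject

2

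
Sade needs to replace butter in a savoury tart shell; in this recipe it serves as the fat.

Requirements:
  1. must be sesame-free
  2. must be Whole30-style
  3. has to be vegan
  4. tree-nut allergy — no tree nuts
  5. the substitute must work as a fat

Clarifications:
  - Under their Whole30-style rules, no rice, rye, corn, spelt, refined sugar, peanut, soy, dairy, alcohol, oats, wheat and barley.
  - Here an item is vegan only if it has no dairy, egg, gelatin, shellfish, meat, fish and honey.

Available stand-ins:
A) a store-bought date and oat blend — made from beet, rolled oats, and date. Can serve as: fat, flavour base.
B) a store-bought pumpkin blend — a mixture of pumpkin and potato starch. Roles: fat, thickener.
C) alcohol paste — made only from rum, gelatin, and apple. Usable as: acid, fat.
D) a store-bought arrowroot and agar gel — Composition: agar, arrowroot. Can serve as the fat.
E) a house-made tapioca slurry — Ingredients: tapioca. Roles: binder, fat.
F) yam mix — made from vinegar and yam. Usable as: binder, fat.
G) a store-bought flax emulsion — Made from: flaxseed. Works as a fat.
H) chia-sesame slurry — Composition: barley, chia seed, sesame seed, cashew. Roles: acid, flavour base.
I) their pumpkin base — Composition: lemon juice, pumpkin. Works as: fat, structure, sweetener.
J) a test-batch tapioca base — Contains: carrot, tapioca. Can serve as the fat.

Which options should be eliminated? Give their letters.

A: has rolled oats, so not Whole30-style — reject
B: only pumpkin and potato starch; none excluded — keep
C: has rum, so not Whole30-style; has gelatin, so not vegan — no
D: works as a fat, no tree nuts, no sesame — keep
E: every rule checks out — OK
F: vegan, no tree nuts — valid
G: vegan, no tree nuts — keep
H: not usable as a fat; has barley, so not Whole30-style (and 2 more) — no
I: only pumpkin and lemon juice; none excluded — valid
J: only carrot and tapioca; none excluded — keep

A, C, H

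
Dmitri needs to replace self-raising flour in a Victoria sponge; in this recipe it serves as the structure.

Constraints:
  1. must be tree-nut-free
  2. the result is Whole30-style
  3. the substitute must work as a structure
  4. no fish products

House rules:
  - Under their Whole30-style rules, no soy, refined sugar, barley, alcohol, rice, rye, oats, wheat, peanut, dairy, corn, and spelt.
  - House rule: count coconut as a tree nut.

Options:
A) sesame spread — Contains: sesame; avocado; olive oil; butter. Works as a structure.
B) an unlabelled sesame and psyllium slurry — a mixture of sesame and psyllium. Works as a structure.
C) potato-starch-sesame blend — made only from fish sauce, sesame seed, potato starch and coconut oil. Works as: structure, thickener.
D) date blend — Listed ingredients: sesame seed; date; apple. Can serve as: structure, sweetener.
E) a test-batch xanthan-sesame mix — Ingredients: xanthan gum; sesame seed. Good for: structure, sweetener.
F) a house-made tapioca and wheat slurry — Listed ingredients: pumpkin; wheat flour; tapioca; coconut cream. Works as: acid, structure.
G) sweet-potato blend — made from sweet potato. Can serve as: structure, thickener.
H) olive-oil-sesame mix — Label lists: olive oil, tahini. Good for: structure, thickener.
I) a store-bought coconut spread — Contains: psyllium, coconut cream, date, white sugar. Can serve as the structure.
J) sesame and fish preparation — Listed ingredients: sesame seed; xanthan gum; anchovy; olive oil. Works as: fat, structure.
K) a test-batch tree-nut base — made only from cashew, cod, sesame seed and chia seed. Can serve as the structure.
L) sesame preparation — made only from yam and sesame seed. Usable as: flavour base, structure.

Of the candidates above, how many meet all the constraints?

6

A: has butter, so not Whole30-style — out
B: all constraints satisfied — OK
C: has fish sauce, so not fish-free; has coconut oil, so not tree-nut-free — no
D: every rule checks out — keep
E: only sesame seed and xanthan gum; none excluded — OK
F: has wheat flour, so not Whole30-style; has coconut cream, so not tree-nut-free — reject
G: only sweet potato; none excluded — OK
H: all constraints satisfied — keep
I: has white sugar, so not Whole30-style; has coconut cream, so not tree-nut-free — no
J: has anchovy, so not fish-free — no
K: has cod, so not fish-free; has cashew, so not tree-nut-free — out
L: only sesame seed and yam; none excluded — valid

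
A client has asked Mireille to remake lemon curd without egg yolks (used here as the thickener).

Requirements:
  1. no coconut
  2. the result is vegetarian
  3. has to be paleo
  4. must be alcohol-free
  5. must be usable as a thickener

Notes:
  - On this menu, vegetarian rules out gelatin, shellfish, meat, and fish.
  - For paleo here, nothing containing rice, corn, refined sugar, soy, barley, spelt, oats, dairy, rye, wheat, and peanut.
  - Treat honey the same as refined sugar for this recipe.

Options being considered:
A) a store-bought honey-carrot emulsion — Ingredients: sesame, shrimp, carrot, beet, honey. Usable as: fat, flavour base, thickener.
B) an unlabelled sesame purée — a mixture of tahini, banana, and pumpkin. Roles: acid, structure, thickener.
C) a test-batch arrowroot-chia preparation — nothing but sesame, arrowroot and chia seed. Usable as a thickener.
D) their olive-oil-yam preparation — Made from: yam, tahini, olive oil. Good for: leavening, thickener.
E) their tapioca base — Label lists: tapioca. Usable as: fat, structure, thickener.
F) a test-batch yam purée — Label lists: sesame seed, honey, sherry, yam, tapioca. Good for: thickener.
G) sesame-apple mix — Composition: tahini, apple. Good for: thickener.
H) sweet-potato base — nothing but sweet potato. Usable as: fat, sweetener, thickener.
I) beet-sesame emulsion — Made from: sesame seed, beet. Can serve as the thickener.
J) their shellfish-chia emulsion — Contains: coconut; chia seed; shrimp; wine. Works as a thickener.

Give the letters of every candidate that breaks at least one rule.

A: has shrimp, so not vegetarian; has honey, so not paleo — out
B: no coconut, paleo — keep
C: no alcohol, vegetarian — OK
D: no coconut, no alcohol — keep
E: works as a thickener, no coconut, vegetarian — keep
F: has honey, so not paleo; has sherry, so not alcohol-free — out
G: every rule checks out — keep
H: no coconut, paleo — keep
I: vegetarian, paleo — valid
J: has shrimp, so not vegetarian; has coconut, so not coconut-free (and 1 more) — no

A, F, J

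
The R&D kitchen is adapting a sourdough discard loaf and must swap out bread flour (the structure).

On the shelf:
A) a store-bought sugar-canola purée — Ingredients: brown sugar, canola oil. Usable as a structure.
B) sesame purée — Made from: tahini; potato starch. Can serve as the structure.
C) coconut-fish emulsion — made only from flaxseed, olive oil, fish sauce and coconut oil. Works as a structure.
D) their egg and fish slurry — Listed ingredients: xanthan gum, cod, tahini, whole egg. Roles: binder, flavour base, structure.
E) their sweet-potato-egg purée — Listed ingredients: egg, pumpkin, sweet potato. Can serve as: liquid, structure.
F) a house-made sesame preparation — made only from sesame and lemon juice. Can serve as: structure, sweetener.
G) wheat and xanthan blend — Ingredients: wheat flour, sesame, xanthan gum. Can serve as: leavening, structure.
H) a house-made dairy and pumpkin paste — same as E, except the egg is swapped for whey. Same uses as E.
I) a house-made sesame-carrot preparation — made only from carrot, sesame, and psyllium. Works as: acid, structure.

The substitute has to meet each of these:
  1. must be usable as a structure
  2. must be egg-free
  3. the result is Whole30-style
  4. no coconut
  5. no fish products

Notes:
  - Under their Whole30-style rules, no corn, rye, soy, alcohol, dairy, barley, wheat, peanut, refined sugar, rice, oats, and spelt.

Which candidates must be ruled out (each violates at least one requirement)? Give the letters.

A: has brown sugar, so not Whole30-style — no
B: works as a structure, no egg, Whole30-style — valid
C: has coconut oil, so not coconut-free; has fish sauce, so not fish-free — no
D: has cod, so not fish-free; has whole egg, so not egg-free — out
E: has egg, so not egg-free — out
F: all constraints satisfied — valid
G: has wheat flour, so not Whole30-style — no
H: has whey, so not Whole30-style — no
I: only sesame, psyllium, and carrot; none excluded — keep

A, C, D, E, G, H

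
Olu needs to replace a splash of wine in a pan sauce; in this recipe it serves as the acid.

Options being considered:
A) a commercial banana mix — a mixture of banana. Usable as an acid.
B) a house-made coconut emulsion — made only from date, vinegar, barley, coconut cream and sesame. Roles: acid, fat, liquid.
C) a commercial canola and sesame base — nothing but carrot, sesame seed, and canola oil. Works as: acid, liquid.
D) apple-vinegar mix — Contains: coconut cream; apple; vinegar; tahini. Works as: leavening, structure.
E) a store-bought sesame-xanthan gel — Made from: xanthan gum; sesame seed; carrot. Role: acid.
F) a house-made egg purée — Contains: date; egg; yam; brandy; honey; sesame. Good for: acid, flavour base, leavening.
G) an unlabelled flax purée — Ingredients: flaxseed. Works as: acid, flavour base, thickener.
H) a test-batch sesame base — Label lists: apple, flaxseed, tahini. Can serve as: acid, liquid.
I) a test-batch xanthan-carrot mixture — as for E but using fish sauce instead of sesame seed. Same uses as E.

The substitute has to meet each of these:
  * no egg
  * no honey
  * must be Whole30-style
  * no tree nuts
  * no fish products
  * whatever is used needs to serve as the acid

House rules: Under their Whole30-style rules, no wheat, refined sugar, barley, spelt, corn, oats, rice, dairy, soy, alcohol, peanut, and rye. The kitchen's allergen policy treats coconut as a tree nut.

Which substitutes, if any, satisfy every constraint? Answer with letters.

A, C, E, G, H

A: only banana; none excluded — OK
B: has barley, so not Whole30-style; has coconut cream, so not tree-nut-free — no
C: works as an acid, tree-nut-free, no honey — OK
D: not usable as an acid; has coconut cream, so not tree-nut-free — reject
E: no fish, no egg — keep
F: has brandy, so not Whole30-style; has honey, so not honey-free (and 1 more) — no
G: only flaxseed; none excluded — valid
H: only tahini, flaxseed, and apple; none excluded — keep
I: has fish sauce, so not fish-free — reject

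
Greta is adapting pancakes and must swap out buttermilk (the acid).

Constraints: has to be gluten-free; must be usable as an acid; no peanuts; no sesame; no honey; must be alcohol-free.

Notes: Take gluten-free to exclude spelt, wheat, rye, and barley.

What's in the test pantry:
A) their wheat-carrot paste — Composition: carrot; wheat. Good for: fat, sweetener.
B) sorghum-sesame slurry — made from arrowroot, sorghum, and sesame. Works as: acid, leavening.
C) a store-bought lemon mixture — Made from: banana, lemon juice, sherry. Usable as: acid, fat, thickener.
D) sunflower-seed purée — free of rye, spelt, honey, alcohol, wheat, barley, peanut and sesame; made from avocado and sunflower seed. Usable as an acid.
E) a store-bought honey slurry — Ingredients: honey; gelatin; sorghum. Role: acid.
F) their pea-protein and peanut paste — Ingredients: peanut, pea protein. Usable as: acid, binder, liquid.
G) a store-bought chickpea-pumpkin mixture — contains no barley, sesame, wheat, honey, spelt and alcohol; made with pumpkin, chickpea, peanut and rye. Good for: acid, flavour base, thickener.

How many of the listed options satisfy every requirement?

1

A: not usable as an acid; has wheat, so not gluten-free — out
B: has sesame, so not sesame-free — no
C: has sherry, so not alcohol-free — reject
D: all constraints satisfied — OK
E: has honey, so not honey-free — out
F: has peanut, so not peanut-free — out
G: has rye, so not gluten-free; has peanut, so not peanut-free — reject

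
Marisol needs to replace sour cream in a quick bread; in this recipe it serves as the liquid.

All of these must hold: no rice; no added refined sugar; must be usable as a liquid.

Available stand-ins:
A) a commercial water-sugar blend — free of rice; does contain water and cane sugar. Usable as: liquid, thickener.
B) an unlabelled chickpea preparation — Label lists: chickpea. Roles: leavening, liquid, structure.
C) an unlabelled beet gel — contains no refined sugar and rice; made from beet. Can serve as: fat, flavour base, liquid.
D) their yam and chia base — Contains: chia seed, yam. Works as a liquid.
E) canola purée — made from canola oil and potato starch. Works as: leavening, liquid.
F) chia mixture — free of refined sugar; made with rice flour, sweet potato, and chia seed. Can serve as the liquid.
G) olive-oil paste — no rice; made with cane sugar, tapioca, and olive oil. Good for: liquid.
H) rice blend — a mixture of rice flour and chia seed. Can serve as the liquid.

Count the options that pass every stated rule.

A: has cane sugar, so not no-added-sugar — no
B: only chickpea; none excluded — keep
C: works as a liquid, no refined sugar, no rice — keep
D: only yam and chia seed; none excluded — valid
E: all constraints satisfied — keep
F: has rice flour, so not rice-free — out
G: has cane sugar, so not no-added-sugar — out
H: has rice flour, so not rice-free — no

4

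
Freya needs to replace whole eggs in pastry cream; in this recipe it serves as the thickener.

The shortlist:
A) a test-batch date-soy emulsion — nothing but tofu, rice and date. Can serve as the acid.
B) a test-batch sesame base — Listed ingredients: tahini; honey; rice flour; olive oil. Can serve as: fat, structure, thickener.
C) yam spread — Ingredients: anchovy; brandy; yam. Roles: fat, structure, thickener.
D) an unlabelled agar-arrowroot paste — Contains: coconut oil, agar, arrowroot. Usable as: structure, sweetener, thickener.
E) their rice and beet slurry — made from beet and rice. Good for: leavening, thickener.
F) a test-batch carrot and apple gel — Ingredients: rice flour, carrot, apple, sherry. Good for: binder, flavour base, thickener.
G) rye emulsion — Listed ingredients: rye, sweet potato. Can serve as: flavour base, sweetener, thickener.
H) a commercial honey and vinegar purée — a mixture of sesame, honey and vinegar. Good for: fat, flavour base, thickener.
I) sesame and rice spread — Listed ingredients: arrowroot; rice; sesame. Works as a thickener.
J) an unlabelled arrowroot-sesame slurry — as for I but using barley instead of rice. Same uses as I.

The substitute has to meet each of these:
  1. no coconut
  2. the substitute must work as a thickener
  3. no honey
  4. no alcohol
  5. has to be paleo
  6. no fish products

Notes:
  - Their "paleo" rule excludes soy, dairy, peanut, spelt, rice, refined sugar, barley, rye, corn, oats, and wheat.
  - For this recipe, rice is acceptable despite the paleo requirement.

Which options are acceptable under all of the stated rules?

E, I

A: not usable as a thickener; has tofu, so not paleo — out
B: has honey, so not honey-free — out
C: has anchovy, so not fish-free; has brandy, so not alcohol-free — no
D: has coconut oil, so not coconut-free — reject
E: rice is permitted under the paleo carve-out; nothing else excluded — valid
F: has sherry, so not alcohol-free — out
G: has rye, so not paleo — reject
H: has honey, so not honey-free — out
I: rice is permitted under the paleo carve-out; nothing else excluded — valid
J: has barley, so not paleo — out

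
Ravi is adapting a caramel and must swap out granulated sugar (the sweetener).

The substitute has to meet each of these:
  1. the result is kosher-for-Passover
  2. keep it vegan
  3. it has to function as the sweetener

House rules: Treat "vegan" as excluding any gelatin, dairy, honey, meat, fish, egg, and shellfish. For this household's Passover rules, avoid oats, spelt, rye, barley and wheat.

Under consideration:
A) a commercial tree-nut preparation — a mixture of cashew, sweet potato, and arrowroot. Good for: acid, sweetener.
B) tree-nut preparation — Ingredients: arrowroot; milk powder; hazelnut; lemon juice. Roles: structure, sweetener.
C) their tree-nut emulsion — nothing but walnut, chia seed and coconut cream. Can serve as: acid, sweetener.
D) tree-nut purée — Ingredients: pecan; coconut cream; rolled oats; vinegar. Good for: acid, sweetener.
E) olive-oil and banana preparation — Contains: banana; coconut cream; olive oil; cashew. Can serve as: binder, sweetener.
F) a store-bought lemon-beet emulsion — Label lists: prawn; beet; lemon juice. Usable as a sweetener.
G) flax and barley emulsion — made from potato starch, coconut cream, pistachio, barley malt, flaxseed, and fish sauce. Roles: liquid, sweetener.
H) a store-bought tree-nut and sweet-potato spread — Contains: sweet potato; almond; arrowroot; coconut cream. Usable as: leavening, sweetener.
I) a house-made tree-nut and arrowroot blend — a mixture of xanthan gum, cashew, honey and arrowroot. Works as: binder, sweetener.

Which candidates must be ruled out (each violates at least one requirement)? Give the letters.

B, D, F, G, I

A: kosher-for-Passover, vegan — OK
B: has milk powder, so not vegan — out
C: works as a sweetener, vegan, kosher-for-Passover — OK
D: has rolled oats, so not kosher-for-Passover — no
E: coconut cream and cashew etc. — none of it excluded — valid
F: has prawn, so not vegan — out
G: has fish sauce, so not vegan; has barley malt, so not kosher-for-Passover — out
H: works as a sweetener, kosher-for-Passover, vegan — OK
I: has honey, so not vegan — out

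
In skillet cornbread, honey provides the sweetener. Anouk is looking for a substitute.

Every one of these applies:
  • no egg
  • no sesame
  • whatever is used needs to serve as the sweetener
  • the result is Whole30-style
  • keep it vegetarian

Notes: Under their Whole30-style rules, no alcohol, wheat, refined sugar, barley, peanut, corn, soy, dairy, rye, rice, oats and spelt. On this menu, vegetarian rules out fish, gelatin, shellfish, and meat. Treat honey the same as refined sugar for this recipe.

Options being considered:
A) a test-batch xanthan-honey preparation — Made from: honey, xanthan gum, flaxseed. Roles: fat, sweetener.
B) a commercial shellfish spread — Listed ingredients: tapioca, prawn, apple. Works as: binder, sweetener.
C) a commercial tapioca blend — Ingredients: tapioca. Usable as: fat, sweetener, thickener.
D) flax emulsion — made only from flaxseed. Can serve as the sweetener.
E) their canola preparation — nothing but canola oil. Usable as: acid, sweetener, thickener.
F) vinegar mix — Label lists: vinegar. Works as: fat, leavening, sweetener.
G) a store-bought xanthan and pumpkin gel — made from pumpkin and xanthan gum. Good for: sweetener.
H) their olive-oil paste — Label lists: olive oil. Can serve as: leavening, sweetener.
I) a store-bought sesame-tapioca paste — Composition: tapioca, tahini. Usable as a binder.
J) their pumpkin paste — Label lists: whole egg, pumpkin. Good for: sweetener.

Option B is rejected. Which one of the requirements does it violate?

vegetarian

usable as a sweetener: satisfied
Whole30-style: satisfied
vegetarian: has prawn — fails
sesame-free: satisfied
egg-free: satisfied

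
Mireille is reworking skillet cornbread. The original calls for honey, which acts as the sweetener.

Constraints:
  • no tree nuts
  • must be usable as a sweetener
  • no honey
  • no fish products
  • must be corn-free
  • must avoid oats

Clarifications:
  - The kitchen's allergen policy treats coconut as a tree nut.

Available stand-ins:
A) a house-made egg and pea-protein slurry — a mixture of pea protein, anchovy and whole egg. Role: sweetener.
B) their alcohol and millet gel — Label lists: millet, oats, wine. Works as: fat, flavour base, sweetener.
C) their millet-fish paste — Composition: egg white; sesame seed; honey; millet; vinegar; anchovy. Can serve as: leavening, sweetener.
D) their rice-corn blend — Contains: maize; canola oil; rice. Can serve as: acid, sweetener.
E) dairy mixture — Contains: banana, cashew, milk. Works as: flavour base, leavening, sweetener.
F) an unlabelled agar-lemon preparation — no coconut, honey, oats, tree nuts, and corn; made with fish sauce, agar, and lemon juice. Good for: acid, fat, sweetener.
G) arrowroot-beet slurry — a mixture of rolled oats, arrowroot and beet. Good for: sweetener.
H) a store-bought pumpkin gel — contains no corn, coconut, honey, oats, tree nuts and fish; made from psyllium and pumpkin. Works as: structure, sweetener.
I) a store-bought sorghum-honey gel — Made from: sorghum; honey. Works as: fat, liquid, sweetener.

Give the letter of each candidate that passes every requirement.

A: has anchovy, so not fish-free — out
B: has oats, so not oat-free — reject
C: has anchovy, so not fish-free; has honey, so not honey-free — out
D: has maize, so not corn-free — no
E: has cashew, so not tree-nut-free — reject
F: has fish sauce, so not fish-free — no
G: has rolled oats, so not oat-free — reject
H: works as a sweetener, no corn, no fish — keep
I: has honey, so not honey-free — no

H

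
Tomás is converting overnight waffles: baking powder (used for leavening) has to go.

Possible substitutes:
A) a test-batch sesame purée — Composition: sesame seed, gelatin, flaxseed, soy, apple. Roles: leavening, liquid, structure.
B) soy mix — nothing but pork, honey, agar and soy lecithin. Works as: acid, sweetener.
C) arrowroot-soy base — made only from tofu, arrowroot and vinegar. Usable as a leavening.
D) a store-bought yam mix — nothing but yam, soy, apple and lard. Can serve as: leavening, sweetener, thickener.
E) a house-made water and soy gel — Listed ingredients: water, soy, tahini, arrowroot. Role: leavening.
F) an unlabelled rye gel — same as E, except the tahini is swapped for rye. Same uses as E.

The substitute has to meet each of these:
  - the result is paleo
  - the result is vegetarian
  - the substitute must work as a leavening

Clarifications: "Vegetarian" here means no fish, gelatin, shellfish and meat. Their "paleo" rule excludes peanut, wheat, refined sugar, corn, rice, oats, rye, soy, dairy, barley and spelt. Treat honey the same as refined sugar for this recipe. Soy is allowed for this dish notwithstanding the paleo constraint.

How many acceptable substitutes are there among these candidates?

A: has gelatin, so not vegetarian — no
B: not usable as a leavening; has pork, so not vegetarian (and 1 more) — no
C: soy is permitted under the paleo carve-out; nothing else excluded — valid
D: has lard, so not vegetarian — no
E: soy is permitted under the paleo carve-out; nothing else excluded — keep
F: has rye, so not paleo — out

2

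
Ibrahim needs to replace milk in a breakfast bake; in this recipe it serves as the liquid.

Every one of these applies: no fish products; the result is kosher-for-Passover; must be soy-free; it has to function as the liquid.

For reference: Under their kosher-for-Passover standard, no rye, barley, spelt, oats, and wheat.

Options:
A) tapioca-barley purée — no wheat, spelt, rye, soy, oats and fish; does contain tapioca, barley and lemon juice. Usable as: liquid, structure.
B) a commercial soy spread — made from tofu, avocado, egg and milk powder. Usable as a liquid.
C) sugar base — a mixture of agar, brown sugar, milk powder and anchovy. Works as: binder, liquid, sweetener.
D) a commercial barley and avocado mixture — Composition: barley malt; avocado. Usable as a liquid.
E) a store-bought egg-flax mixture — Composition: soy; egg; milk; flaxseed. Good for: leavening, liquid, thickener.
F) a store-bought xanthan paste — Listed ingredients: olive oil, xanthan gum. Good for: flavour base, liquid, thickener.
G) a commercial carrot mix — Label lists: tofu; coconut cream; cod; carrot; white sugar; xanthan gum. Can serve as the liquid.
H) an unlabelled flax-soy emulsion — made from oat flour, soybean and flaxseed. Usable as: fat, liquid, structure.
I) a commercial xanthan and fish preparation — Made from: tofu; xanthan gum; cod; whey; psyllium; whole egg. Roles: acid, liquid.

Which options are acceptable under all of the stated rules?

F

A: has barley, so not kosher-for-Passover — out
B: has tofu, so not soy-free — reject
C: has anchovy, so not fish-free — reject
D: has barley malt, so not kosher-for-Passover — reject
E: has soy, so not soy-free — reject
F: only olive oil and xanthan gum; none excluded — valid
G: has tofu, so not soy-free; has cod, so not fish-free — no
H: has oat flour, so not kosher-for-Passover; has soybean, so not soy-free — reject
I: has tofu, so not soy-free; has cod, so not fish-free — reject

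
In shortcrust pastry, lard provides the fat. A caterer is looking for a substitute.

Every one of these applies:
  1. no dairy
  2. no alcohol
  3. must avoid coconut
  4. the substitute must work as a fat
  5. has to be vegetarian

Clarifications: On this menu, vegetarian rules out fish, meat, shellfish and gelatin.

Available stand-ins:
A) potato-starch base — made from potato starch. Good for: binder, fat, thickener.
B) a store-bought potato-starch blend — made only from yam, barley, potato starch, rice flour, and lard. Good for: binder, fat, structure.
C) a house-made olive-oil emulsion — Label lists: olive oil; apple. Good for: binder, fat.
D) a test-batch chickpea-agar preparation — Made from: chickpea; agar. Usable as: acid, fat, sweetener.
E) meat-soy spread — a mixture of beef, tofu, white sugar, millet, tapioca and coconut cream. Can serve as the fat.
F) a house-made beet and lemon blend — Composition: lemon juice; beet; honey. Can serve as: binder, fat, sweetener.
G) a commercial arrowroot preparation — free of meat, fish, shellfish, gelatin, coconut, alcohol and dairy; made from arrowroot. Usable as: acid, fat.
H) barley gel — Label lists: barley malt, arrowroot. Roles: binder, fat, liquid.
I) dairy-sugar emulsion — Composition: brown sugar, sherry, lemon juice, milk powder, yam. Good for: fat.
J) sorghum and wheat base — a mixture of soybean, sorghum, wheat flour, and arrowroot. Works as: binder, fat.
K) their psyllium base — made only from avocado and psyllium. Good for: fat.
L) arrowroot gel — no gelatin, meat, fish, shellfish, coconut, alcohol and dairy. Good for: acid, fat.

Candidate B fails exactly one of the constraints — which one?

vegetarian

usable as a fat: satisfied
vegetarian: has lard — fails
coconut-free: satisfied
dairy-free: satisfied
alcohol-free: satisfied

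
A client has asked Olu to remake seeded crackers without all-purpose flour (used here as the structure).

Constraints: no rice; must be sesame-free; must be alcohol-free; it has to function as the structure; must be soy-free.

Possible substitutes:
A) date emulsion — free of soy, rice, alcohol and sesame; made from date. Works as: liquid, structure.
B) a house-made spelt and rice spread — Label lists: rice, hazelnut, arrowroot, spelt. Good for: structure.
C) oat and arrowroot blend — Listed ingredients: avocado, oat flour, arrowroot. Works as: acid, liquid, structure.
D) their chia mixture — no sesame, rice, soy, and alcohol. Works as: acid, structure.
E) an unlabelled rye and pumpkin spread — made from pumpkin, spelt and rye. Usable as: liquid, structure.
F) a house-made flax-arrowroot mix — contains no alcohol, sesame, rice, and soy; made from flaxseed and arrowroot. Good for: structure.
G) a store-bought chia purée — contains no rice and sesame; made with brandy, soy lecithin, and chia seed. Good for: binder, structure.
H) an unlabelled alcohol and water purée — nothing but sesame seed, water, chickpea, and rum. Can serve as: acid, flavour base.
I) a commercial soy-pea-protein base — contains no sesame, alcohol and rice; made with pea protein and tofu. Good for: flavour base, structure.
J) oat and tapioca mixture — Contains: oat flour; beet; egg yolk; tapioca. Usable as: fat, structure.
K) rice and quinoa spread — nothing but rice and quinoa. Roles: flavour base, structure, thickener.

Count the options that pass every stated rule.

A: works as a structure, no rice, no soy — OK
B: has rice, so not rice-free — reject
C: only oat flour, arrowroot, and avocado; none excluded — keep
D: no soy, no rice — OK
E: only rye, spelt, and pumpkin; none excluded — OK
F: works as a structure, no rice, no soy — keep
G: has brandy, so not alcohol-free; has soy lecithin, so not soy-free — out
H: not usable as a structure; has rum, so not alcohol-free (and 1 more) — out
I: has tofu, so not soy-free — no
J: every rule checks out — keep
K: has rice, so not rice-free — out

6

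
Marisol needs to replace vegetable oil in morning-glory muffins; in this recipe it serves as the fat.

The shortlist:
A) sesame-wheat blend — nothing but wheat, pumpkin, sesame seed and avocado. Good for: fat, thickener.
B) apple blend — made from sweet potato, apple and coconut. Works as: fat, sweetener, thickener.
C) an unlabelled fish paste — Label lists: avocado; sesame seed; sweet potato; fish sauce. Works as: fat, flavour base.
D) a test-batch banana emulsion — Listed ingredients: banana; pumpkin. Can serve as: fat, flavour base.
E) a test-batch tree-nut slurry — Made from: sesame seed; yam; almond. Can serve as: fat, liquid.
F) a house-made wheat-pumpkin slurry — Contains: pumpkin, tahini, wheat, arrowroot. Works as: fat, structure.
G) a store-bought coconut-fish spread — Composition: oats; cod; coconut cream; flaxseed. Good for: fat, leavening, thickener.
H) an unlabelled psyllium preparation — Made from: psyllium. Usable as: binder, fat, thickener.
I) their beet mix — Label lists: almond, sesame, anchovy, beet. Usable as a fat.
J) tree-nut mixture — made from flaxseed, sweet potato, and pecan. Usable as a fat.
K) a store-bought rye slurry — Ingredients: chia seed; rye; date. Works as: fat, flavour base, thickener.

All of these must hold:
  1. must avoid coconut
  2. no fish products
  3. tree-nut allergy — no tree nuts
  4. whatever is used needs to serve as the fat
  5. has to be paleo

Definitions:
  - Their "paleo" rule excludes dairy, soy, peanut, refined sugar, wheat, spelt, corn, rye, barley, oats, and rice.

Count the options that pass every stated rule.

A: has wheat, so not paleo — no
B: has coconut, so not coconut-free — out
C: has fish sauce, so not fish-free — no
D: every rule checks out — valid
E: has almond, so not tree-nut-free — reject
F: has wheat, so not paleo — no
G: has oats, so not paleo; has coconut cream, so not coconut-free (and 1 more) — no
H: no tree nuts, no coconut — valid
I: has anchovy, so not fish-free; has almond, so not tree-nut-free — no
J: has pecan, so not tree-nut-free — no
K: has rye, so not paleo — no

2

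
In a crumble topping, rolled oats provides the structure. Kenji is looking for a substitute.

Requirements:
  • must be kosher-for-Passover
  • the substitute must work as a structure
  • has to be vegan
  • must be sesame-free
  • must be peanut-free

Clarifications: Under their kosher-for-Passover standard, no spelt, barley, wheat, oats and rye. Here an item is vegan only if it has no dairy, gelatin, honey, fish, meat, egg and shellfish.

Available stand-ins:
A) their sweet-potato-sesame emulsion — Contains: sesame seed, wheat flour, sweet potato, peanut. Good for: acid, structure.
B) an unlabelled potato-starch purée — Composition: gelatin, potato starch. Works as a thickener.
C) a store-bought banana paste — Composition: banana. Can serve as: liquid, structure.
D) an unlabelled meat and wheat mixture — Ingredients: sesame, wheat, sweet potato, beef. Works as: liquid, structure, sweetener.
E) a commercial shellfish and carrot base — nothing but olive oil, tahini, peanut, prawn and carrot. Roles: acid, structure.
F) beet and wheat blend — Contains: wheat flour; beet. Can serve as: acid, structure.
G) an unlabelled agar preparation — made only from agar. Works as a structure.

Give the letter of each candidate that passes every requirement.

C, G

A: has wheat flour, so not kosher-for-Passover; has sesame seed, so not sesame-free (and 1 more) — out
B: not usable as a structure; has gelatin, so not vegan — no
C: works as a structure, kosher-for-Passover, no peanut — OK
D: has wheat, so not kosher-for-Passover; has beef, so not vegan (and 1 more) — no
E: has prawn, so not vegan; has tahini, so not sesame-free (and 1 more) — reject
F: has wheat flour, so not kosher-for-Passover — no
G: only agar; none excluded — valid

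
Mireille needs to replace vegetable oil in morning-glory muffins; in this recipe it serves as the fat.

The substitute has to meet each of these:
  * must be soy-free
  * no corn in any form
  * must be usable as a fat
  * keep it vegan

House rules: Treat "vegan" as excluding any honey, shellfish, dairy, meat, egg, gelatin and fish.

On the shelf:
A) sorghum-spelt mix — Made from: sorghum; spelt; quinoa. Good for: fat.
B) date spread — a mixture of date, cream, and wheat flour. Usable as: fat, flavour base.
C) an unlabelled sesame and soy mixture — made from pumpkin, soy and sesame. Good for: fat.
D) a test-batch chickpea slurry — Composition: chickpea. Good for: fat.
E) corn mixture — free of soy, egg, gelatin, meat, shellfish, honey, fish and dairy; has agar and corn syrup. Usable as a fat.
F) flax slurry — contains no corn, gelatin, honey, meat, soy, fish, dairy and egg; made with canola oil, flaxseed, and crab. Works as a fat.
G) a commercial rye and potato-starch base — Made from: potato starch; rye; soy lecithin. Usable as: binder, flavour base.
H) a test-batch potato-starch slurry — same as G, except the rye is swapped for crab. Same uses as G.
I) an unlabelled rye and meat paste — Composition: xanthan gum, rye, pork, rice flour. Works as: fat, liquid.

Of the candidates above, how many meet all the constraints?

2

A: vegan, no corn — keep
B: has cream, so not vegan — out
C: has soy, so not soy-free — out
D: only chickpea; none excluded — keep
E: has corn syrup, so not corn-free — no
F: has crab, so not vegan — reject
G: not usable as a fat; has soy lecithin, so not soy-free — reject
H: not usable as a fat; has crab, so not vegan (and 1 more) — reject
I: has pork, so not vegan — reject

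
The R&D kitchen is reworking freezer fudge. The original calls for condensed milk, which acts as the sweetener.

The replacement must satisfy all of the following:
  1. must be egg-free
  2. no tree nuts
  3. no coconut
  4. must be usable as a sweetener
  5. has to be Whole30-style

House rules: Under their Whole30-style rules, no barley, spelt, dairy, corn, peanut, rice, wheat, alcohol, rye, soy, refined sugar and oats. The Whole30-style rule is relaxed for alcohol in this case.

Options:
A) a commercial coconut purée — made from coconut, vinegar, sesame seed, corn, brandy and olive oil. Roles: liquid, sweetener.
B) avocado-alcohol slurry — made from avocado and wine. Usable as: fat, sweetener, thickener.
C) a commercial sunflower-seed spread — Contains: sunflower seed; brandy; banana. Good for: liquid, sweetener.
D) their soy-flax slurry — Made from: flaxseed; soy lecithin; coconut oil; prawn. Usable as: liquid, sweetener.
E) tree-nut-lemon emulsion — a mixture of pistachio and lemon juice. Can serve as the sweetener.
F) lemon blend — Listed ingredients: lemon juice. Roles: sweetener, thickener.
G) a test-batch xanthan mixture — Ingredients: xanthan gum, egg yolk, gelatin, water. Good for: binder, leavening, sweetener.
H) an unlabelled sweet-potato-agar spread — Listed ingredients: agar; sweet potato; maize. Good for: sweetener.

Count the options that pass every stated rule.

3

A: has corn, so not Whole30-style; has coconut, so not coconut-free — no
B: alcohol is permitted under the Whole30-style carve-out; nothing else excluded — valid
C: alcohol is permitted under the Whole30-style carve-out; nothing else excluded — valid
D: has soy lecithin, so not Whole30-style; has coconut oil, so not coconut-free — no
E: has pistachio, so not tree-nut-free — reject
F: works as a sweetener, no egg, Whole30-style — keep
G: has egg yolk, so not egg-free — no
H: has maize, so not Whole30-style — out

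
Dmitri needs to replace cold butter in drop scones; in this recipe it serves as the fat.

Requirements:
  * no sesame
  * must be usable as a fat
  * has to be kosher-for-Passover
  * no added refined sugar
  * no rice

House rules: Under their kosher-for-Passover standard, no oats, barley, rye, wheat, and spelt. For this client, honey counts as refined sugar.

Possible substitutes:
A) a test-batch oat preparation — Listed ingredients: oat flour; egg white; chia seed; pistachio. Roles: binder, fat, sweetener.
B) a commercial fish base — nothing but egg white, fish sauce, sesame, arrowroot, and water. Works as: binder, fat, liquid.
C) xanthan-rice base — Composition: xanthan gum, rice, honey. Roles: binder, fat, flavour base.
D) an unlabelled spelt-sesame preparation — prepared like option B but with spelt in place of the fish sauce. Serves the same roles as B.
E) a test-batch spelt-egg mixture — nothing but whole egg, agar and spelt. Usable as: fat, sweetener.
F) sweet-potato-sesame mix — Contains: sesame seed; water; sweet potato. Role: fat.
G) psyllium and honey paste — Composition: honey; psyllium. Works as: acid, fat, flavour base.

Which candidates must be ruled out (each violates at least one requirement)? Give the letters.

A: has oat flour, so not kosher-for-Passover — no
B: has sesame, so not sesame-free — out
C: has honey, so not no-added-sugar; has rice, so not rice-free — out
D: has spelt, so not kosher-for-Passover; has sesame, so not sesame-free — reject
E: has spelt, so not kosher-for-Passover — reject
F: has sesame seed, so not sesame-free — no
G: has honey, so not no-added-sugar — no

A, B, C, D, E, F, G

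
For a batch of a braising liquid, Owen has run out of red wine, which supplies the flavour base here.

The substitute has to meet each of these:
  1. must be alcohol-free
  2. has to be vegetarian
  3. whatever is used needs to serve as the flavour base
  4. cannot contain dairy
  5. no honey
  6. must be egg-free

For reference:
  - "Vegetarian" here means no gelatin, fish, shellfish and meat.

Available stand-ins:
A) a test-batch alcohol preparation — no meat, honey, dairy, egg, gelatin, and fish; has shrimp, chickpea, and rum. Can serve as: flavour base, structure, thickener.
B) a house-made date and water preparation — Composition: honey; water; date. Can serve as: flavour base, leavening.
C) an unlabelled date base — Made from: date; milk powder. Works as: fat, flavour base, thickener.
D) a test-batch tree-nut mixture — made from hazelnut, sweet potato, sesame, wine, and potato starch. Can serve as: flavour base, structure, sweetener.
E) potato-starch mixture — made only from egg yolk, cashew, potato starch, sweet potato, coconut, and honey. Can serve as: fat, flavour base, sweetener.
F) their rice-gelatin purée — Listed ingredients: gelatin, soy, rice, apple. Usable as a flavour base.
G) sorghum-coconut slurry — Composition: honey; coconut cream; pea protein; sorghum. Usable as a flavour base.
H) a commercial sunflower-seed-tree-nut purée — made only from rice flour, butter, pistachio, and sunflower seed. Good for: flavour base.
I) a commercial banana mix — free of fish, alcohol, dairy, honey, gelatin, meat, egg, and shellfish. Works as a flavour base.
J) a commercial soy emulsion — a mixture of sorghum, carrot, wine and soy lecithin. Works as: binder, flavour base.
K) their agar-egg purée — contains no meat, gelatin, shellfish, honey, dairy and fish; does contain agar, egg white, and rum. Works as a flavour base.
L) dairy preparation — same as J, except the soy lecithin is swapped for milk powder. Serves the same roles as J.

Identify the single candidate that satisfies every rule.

A: has shrimp, so not vegetarian; has rum, so not alcohol-free — reject
B: has honey, so not honey-free — no
C: has milk powder, so not dairy-free — out
D: has wine, so not alcohol-free — out
E: has honey, so not honey-free; has egg yolk, so not egg-free — out
F: has gelatin, so not vegetarian — no
G: has honey, so not honey-free — no
H: has butter, so not dairy-free — no
I: nothing on the exclusion list — OK
J: has wine, so not alcohol-free — no
K: has rum, so not alcohol-free; has egg white, so not egg-free — no
L: has milk powder, so not dairy-free; has wine, so not alcohol-free — no

I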